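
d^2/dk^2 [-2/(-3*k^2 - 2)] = 12*(9*k^2 - 2)/(3*k^2 + 2)^3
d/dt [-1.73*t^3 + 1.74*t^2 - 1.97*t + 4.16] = -5.19*t^2 + 3.48*t - 1.97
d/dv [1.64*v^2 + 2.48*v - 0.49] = 3.28*v + 2.48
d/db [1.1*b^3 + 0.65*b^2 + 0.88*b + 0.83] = 3.3*b^2 + 1.3*b + 0.88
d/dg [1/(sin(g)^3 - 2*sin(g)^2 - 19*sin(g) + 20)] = (-3*sin(g)^2 + 4*sin(g) + 19)*cos(g)/(sin(g)^3 - 2*sin(g)^2 - 19*sin(g) + 20)^2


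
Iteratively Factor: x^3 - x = (x + 1)*(x^2 - x) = x*(x + 1)*(x - 1)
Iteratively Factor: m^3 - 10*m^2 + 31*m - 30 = (m - 2)*(m^2 - 8*m + 15) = (m - 3)*(m - 2)*(m - 5)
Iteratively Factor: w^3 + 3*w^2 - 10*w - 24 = (w + 4)*(w^2 - w - 6) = (w - 3)*(w + 4)*(w + 2)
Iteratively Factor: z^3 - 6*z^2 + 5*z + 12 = (z - 3)*(z^2 - 3*z - 4) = (z - 3)*(z + 1)*(z - 4)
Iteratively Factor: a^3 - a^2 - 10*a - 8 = (a + 1)*(a^2 - 2*a - 8) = (a - 4)*(a + 1)*(a + 2)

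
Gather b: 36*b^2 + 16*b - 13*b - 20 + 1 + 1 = 36*b^2 + 3*b - 18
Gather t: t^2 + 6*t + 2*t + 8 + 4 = t^2 + 8*t + 12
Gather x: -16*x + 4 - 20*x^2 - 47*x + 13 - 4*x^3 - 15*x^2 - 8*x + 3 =-4*x^3 - 35*x^2 - 71*x + 20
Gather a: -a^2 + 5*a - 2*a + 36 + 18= -a^2 + 3*a + 54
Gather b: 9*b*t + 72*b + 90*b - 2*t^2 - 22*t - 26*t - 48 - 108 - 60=b*(9*t + 162) - 2*t^2 - 48*t - 216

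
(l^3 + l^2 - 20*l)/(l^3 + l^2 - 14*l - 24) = l*(l + 5)/(l^2 + 5*l + 6)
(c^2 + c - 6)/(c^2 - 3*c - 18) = (c - 2)/(c - 6)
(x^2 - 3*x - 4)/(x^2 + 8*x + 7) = (x - 4)/(x + 7)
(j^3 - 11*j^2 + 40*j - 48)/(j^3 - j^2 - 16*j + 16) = (j^2 - 7*j + 12)/(j^2 + 3*j - 4)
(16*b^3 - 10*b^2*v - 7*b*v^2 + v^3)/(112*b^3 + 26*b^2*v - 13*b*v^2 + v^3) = (-b + v)/(-7*b + v)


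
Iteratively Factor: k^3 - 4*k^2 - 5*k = (k - 5)*(k^2 + k) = (k - 5)*(k + 1)*(k)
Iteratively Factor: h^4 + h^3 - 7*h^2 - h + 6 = (h + 3)*(h^3 - 2*h^2 - h + 2) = (h - 1)*(h + 3)*(h^2 - h - 2) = (h - 1)*(h + 1)*(h + 3)*(h - 2)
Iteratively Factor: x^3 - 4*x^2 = (x)*(x^2 - 4*x) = x*(x - 4)*(x)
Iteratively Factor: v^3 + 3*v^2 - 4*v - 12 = (v + 2)*(v^2 + v - 6) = (v - 2)*(v + 2)*(v + 3)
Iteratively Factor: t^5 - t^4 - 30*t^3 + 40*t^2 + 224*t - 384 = (t - 4)*(t^4 + 3*t^3 - 18*t^2 - 32*t + 96) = (t - 4)*(t - 2)*(t^3 + 5*t^2 - 8*t - 48) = (t - 4)*(t - 2)*(t + 4)*(t^2 + t - 12) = (t - 4)*(t - 2)*(t + 4)^2*(t - 3)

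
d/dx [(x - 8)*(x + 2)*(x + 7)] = 3*x^2 + 2*x - 58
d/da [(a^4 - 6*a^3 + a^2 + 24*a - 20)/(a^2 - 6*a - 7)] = 2*(a^5 - 12*a^4 + 22*a^3 + 48*a^2 + 13*a - 144)/(a^4 - 12*a^3 + 22*a^2 + 84*a + 49)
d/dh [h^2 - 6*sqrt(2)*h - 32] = 2*h - 6*sqrt(2)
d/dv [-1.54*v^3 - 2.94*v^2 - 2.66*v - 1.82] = -4.62*v^2 - 5.88*v - 2.66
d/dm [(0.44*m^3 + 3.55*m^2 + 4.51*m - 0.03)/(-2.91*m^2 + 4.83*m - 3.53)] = (-1.2804*m^4 + 4.2504*m^3 + 25.611*m^2 - 25.2376*m - 15.7754)/(8.4681*m^4 - 28.1106*m^3 + 43.8735*m^2 - 34.0998*m + 12.4609)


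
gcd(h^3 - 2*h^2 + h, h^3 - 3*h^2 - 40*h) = h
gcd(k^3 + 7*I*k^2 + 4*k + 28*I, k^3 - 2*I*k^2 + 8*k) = k + 2*I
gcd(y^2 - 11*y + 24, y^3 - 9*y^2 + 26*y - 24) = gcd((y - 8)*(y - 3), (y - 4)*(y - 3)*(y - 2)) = y - 3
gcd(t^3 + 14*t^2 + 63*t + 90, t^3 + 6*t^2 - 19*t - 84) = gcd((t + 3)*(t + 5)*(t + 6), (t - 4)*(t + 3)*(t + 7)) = t + 3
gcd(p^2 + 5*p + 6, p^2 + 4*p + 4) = p + 2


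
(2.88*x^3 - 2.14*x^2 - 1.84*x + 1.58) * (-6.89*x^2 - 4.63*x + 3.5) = -19.8432*x^5 + 1.4102*x^4 + 32.6658*x^3 - 9.857*x^2 - 13.7554*x + 5.53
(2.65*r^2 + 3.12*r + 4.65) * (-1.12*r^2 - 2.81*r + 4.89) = -2.968*r^4 - 10.9409*r^3 - 1.0167*r^2 + 2.1903*r + 22.7385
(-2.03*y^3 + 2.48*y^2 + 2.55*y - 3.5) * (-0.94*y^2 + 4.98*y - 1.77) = 1.9082*y^5 - 12.4406*y^4 + 13.5465*y^3 + 11.5994*y^2 - 21.9435*y + 6.195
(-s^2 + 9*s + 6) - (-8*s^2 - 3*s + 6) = 7*s^2 + 12*s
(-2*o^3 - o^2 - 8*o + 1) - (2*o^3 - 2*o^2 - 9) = -4*o^3 + o^2 - 8*o + 10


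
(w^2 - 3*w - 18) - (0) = w^2 - 3*w - 18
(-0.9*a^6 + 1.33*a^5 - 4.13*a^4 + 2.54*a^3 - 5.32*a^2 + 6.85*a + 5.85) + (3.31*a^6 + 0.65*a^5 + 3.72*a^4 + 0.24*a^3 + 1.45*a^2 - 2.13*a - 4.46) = 2.41*a^6 + 1.98*a^5 - 0.41*a^4 + 2.78*a^3 - 3.87*a^2 + 4.72*a + 1.39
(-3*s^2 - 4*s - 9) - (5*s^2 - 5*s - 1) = -8*s^2 + s - 8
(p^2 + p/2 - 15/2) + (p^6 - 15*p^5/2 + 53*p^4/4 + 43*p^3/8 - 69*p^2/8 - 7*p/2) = p^6 - 15*p^5/2 + 53*p^4/4 + 43*p^3/8 - 61*p^2/8 - 3*p - 15/2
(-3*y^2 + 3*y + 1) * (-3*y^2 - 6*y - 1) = 9*y^4 + 9*y^3 - 18*y^2 - 9*y - 1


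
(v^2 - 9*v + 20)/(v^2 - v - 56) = (-v^2 + 9*v - 20)/(-v^2 + v + 56)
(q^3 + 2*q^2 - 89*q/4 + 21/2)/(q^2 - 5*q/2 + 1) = (q^2 + 5*q/2 - 21)/(q - 2)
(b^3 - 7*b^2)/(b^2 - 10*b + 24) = b^2*(b - 7)/(b^2 - 10*b + 24)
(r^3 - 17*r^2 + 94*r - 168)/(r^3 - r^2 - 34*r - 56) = (r^2 - 10*r + 24)/(r^2 + 6*r + 8)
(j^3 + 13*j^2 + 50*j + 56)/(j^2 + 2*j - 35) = (j^2 + 6*j + 8)/(j - 5)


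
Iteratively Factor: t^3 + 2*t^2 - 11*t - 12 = (t - 3)*(t^2 + 5*t + 4) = (t - 3)*(t + 4)*(t + 1)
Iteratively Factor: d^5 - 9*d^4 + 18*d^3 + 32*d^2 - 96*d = (d - 4)*(d^4 - 5*d^3 - 2*d^2 + 24*d) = (d - 4)^2*(d^3 - d^2 - 6*d) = (d - 4)^2*(d - 3)*(d^2 + 2*d) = d*(d - 4)^2*(d - 3)*(d + 2)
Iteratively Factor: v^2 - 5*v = (v)*(v - 5)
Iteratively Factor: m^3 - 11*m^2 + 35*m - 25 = (m - 1)*(m^2 - 10*m + 25) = (m - 5)*(m - 1)*(m - 5)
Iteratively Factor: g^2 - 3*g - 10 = (g + 2)*(g - 5)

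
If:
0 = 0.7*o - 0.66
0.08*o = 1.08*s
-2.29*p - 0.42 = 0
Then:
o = 0.94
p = -0.18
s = 0.07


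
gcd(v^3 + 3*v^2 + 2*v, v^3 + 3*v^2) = v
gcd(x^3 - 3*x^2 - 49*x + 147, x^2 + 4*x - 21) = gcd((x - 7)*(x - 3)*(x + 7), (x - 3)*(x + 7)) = x^2 + 4*x - 21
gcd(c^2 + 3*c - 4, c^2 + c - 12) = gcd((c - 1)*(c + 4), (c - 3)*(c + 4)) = c + 4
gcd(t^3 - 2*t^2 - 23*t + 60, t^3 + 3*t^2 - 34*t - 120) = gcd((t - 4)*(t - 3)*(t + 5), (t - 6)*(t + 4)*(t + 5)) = t + 5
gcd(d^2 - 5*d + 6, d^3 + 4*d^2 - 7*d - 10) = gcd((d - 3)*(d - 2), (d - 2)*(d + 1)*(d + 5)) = d - 2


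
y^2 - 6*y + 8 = (y - 4)*(y - 2)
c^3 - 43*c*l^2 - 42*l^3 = (c - 7*l)*(c + l)*(c + 6*l)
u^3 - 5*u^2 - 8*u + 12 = (u - 6)*(u - 1)*(u + 2)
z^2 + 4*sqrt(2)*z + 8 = (z + 2*sqrt(2))^2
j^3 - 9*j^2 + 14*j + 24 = (j - 6)*(j - 4)*(j + 1)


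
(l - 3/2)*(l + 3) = l^2 + 3*l/2 - 9/2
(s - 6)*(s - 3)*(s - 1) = s^3 - 10*s^2 + 27*s - 18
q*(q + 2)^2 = q^3 + 4*q^2 + 4*q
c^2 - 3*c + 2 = (c - 2)*(c - 1)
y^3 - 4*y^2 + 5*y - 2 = (y - 2)*(y - 1)^2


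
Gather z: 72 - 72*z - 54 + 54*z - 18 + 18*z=0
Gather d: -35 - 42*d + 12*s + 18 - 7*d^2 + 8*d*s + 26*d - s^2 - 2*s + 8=-7*d^2 + d*(8*s - 16) - s^2 + 10*s - 9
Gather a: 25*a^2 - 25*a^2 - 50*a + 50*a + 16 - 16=0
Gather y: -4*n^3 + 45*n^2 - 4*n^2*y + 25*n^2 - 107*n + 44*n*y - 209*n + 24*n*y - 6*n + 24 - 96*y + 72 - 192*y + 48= -4*n^3 + 70*n^2 - 322*n + y*(-4*n^2 + 68*n - 288) + 144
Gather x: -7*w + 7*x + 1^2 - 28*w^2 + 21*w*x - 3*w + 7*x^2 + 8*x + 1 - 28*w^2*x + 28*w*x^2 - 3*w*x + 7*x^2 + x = -28*w^2 - 10*w + x^2*(28*w + 14) + x*(-28*w^2 + 18*w + 16) + 2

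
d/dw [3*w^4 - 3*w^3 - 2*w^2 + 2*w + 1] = 12*w^3 - 9*w^2 - 4*w + 2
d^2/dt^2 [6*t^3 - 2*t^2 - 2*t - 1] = 36*t - 4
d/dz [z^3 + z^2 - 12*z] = 3*z^2 + 2*z - 12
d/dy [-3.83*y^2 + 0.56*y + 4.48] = 0.56 - 7.66*y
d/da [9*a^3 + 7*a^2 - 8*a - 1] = 27*a^2 + 14*a - 8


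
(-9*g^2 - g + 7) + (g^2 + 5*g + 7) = -8*g^2 + 4*g + 14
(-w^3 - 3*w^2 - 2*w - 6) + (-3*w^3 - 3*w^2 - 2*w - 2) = -4*w^3 - 6*w^2 - 4*w - 8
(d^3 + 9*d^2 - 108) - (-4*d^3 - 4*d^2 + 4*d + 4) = 5*d^3 + 13*d^2 - 4*d - 112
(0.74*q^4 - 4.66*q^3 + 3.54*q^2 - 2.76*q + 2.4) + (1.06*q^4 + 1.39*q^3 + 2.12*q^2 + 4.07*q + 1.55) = 1.8*q^4 - 3.27*q^3 + 5.66*q^2 + 1.31*q + 3.95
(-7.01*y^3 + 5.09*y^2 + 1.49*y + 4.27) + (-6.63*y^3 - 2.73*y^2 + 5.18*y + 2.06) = -13.64*y^3 + 2.36*y^2 + 6.67*y + 6.33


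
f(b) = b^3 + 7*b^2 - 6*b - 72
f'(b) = 3*b^2 + 14*b - 6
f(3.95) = 75.15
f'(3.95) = 96.11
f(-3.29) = -12.10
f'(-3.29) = -19.59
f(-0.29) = -69.70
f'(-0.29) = -9.81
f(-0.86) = -62.30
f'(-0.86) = -15.82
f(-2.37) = -31.77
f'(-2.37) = -22.33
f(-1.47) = -51.23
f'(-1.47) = -20.10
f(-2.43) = -30.43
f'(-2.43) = -22.31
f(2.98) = -1.25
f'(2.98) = 62.36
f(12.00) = 2592.00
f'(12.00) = 594.00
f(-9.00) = -180.00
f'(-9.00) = 111.00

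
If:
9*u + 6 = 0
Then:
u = -2/3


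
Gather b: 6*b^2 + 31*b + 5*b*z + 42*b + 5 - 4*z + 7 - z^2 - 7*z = 6*b^2 + b*(5*z + 73) - z^2 - 11*z + 12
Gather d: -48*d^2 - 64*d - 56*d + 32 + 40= -48*d^2 - 120*d + 72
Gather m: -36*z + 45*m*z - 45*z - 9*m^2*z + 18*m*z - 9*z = -9*m^2*z + 63*m*z - 90*z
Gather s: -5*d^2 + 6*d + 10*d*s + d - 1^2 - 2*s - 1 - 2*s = -5*d^2 + 7*d + s*(10*d - 4) - 2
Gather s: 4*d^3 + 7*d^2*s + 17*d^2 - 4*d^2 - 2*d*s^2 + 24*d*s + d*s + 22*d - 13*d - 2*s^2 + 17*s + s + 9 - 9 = 4*d^3 + 13*d^2 + 9*d + s^2*(-2*d - 2) + s*(7*d^2 + 25*d + 18)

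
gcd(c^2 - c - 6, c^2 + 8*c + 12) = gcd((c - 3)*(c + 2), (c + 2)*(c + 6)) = c + 2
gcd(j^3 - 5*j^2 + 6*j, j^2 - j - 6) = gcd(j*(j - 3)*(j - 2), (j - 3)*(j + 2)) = j - 3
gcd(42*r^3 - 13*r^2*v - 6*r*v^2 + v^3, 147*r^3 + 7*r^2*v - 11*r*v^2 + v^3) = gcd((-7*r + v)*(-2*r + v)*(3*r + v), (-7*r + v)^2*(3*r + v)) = 21*r^2 + 4*r*v - v^2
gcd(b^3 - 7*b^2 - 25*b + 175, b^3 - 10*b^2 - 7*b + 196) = b - 7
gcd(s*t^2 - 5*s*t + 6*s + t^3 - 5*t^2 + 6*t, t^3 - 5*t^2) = 1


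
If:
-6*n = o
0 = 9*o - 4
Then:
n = -2/27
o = 4/9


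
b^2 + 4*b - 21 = (b - 3)*(b + 7)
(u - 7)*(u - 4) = u^2 - 11*u + 28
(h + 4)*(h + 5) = h^2 + 9*h + 20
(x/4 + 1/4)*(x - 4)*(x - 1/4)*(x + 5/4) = x^4/4 - x^3/2 - 117*x^2/64 - 49*x/64 + 5/16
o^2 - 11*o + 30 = (o - 6)*(o - 5)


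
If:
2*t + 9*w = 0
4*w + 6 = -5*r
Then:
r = -4*w/5 - 6/5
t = -9*w/2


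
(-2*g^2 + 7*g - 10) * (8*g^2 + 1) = -16*g^4 + 56*g^3 - 82*g^2 + 7*g - 10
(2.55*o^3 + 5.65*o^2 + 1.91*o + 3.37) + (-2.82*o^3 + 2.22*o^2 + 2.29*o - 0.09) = -0.27*o^3 + 7.87*o^2 + 4.2*o + 3.28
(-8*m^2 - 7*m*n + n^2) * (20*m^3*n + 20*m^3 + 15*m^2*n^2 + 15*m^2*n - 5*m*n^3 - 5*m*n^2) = -160*m^5*n - 160*m^5 - 260*m^4*n^2 - 260*m^4*n - 45*m^3*n^3 - 45*m^3*n^2 + 50*m^2*n^4 + 50*m^2*n^3 - 5*m*n^5 - 5*m*n^4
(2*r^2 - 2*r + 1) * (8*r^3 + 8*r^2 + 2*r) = 16*r^5 - 4*r^3 + 4*r^2 + 2*r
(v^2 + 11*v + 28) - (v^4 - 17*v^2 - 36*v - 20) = -v^4 + 18*v^2 + 47*v + 48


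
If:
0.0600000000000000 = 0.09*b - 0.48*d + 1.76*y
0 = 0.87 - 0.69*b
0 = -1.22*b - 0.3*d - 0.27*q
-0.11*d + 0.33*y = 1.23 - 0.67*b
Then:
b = 1.26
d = -19.76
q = 16.26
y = -5.42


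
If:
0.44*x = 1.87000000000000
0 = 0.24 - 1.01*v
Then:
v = 0.24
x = 4.25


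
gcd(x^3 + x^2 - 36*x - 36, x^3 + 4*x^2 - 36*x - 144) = x^2 - 36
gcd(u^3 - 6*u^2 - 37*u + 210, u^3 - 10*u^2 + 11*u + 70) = u^2 - 12*u + 35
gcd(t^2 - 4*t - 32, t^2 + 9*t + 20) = t + 4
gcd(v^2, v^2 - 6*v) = v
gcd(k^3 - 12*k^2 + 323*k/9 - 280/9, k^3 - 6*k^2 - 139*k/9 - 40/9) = k - 8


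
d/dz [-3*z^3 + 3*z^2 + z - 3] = -9*z^2 + 6*z + 1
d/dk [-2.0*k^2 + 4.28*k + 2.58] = 4.28 - 4.0*k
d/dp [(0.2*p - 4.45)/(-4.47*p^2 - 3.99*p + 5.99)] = (0.894*p^2 - 39.783*p - 16.5575)/(19.9809*p^4 + 35.6706*p^3 - 37.6305*p^2 - 47.8002*p + 35.8801)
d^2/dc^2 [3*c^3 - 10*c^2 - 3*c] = 18*c - 20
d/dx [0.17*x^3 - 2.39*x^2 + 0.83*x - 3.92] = 0.51*x^2 - 4.78*x + 0.83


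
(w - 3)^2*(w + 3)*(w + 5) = w^4 + 2*w^3 - 24*w^2 - 18*w + 135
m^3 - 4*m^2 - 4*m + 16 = (m - 4)*(m - 2)*(m + 2)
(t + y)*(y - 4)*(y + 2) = t*y^2 - 2*t*y - 8*t + y^3 - 2*y^2 - 8*y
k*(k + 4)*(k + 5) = k^3 + 9*k^2 + 20*k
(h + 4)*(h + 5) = h^2 + 9*h + 20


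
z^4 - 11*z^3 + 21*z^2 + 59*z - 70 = (z - 7)*(z - 5)*(z - 1)*(z + 2)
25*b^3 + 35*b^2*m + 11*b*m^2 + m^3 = (b + m)*(5*b + m)^2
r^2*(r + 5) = r^3 + 5*r^2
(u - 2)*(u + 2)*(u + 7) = u^3 + 7*u^2 - 4*u - 28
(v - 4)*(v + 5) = v^2 + v - 20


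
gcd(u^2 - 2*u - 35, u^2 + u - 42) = 1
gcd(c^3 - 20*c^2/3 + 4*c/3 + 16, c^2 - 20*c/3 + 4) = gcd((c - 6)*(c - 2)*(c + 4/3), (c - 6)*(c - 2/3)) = c - 6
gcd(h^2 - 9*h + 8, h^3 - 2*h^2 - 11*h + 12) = h - 1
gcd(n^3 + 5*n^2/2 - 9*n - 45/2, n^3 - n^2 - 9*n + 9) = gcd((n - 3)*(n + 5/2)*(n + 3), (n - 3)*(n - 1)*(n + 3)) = n^2 - 9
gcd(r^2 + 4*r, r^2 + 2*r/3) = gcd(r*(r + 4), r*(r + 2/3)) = r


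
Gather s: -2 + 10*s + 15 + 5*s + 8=15*s + 21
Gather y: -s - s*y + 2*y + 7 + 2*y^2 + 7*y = -s + 2*y^2 + y*(9 - s) + 7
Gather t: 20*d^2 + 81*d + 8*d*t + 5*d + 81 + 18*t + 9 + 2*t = 20*d^2 + 86*d + t*(8*d + 20) + 90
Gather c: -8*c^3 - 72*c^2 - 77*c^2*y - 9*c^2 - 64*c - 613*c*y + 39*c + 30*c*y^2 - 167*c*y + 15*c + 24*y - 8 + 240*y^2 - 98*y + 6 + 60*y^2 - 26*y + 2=-8*c^3 + c^2*(-77*y - 81) + c*(30*y^2 - 780*y - 10) + 300*y^2 - 100*y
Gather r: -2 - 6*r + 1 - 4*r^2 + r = -4*r^2 - 5*r - 1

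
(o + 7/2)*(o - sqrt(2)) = o^2 - sqrt(2)*o + 7*o/2 - 7*sqrt(2)/2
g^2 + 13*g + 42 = (g + 6)*(g + 7)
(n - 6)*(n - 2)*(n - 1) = n^3 - 9*n^2 + 20*n - 12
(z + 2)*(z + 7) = z^2 + 9*z + 14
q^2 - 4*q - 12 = (q - 6)*(q + 2)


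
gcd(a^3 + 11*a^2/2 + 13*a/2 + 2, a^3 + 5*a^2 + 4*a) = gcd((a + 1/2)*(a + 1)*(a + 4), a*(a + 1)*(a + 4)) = a^2 + 5*a + 4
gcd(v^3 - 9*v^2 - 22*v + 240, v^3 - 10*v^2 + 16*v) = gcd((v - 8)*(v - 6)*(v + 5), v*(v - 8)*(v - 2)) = v - 8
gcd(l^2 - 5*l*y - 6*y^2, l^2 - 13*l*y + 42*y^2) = -l + 6*y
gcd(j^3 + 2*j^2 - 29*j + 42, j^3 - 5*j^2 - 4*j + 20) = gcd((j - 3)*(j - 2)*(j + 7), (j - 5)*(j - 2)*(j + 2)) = j - 2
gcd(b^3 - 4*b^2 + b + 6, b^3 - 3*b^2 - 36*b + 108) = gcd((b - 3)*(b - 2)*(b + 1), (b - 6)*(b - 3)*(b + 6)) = b - 3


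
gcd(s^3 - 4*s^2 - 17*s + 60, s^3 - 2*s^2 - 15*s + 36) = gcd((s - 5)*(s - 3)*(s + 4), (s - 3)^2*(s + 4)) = s^2 + s - 12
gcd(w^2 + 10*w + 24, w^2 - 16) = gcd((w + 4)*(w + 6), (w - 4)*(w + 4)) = w + 4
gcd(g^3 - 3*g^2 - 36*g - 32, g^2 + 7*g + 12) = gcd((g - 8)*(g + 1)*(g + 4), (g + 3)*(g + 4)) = g + 4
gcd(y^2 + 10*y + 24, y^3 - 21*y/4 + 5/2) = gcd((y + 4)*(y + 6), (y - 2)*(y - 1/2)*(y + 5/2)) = 1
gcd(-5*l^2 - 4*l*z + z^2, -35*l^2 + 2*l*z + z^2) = -5*l + z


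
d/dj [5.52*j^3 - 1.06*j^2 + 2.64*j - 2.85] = 16.56*j^2 - 2.12*j + 2.64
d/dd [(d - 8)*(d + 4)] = 2*d - 4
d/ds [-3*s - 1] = -3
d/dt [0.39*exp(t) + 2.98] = 0.39*exp(t)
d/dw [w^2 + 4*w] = 2*w + 4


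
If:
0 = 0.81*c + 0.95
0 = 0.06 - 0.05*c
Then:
No Solution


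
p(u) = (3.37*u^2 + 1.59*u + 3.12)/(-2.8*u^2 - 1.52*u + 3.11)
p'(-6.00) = -0.03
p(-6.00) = -1.30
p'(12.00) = 0.00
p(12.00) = -1.21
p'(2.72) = 0.23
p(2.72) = -1.49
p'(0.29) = 3.51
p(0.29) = 1.59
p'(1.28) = 4.93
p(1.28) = -3.12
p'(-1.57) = -26.48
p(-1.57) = -6.35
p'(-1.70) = -10.01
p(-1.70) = -4.24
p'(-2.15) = -1.76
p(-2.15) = -2.33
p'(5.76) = 0.02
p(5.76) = -1.26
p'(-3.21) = -0.28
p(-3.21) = -1.57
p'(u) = (5.6*u + 1.52)*(3.37*u^2 + 1.59*u + 3.12)/(-2.8*u^2 - 1.52*u + 3.11)^2 + (6.74*u + 1.59)/(-2.8*u^2 - 1.52*u + 3.11)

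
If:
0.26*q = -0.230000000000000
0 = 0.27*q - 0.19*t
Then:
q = -0.88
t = -1.26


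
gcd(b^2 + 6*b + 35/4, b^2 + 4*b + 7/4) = b + 7/2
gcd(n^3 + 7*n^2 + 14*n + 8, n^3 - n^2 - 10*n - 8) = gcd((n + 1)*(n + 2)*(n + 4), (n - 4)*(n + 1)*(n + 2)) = n^2 + 3*n + 2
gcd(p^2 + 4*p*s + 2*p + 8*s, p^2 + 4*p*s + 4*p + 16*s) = p + 4*s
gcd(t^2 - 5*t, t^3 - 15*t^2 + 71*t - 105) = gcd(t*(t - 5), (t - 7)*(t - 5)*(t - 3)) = t - 5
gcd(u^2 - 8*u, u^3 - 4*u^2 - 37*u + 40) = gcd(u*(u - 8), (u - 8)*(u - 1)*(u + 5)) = u - 8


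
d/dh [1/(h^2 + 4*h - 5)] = 2*(-h - 2)/(h^2 + 4*h - 5)^2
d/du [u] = 1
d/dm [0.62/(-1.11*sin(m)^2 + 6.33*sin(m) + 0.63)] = (1.3764*sin(m) - 3.9246)*cos(m)/(-1.11*sin(m)^2 + 6.33*sin(m) + 0.63)^2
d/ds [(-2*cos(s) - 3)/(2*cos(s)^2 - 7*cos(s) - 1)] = (-4*cos(s)^2 - 12*cos(s) + 19)*sin(s)/(7*cos(s) - cos(2*s))^2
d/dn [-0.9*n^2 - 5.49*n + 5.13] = -1.8*n - 5.49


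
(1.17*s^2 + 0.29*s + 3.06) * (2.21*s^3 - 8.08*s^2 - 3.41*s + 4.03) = 2.5857*s^5 - 8.8127*s^4 + 0.4297*s^3 - 20.9986*s^2 - 9.2659*s + 12.3318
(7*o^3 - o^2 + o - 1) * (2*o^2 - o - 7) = 14*o^5 - 9*o^4 - 46*o^3 + 4*o^2 - 6*o + 7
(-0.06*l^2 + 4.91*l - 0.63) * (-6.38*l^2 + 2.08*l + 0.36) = 0.3828*l^4 - 31.4506*l^3 + 14.2106*l^2 + 0.4572*l - 0.2268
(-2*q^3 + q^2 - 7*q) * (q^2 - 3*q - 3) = -2*q^5 + 7*q^4 - 4*q^3 + 18*q^2 + 21*q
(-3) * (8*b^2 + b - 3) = -24*b^2 - 3*b + 9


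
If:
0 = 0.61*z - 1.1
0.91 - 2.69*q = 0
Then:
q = 0.34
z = 1.80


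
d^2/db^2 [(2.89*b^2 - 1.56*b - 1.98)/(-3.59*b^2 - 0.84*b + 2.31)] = (57.64104*b^3 + 9.31174199999998*b^2 + 113.446872*b + 10.84545)/(46.268279*b^6 + 32.478012*b^5 - 81.715221*b^4 - 41.203512*b^3 + 52.579989*b^2 + 13.446972*b - 12.326391)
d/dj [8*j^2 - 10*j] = 16*j - 10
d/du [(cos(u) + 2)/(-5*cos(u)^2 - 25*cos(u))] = -(sin(u) + 10*sin(u)/cos(u)^2 + 4*tan(u))/(5*(cos(u) + 5)^2)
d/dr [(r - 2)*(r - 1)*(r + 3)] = 3*r^2 - 7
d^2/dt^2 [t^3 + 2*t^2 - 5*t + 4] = 6*t + 4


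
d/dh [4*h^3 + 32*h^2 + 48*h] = 12*h^2 + 64*h + 48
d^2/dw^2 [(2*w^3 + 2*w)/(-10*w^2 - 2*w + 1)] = 4*(-114*w^3 + 6*w^2 - 33*w - 2)/(1000*w^6 + 600*w^5 - 180*w^4 - 112*w^3 + 18*w^2 + 6*w - 1)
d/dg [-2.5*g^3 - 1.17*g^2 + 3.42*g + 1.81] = -7.5*g^2 - 2.34*g + 3.42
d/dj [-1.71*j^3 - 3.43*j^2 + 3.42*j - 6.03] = -5.13*j^2 - 6.86*j + 3.42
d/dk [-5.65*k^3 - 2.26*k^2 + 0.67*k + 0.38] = -16.95*k^2 - 4.52*k + 0.67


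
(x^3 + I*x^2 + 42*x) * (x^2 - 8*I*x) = x^5 - 7*I*x^4 + 50*x^3 - 336*I*x^2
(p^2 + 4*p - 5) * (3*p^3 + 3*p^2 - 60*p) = 3*p^5 + 15*p^4 - 63*p^3 - 255*p^2 + 300*p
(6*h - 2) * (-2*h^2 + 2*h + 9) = -12*h^3 + 16*h^2 + 50*h - 18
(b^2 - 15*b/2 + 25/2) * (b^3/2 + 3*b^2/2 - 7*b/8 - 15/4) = b^5/2 - 9*b^4/4 - 47*b^3/8 + 345*b^2/16 + 275*b/16 - 375/8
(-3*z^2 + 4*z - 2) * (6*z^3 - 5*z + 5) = -18*z^5 + 24*z^4 + 3*z^3 - 35*z^2 + 30*z - 10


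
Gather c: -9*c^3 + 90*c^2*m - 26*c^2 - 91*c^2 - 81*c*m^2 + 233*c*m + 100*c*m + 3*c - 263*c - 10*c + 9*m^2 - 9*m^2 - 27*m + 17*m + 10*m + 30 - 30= -9*c^3 + c^2*(90*m - 117) + c*(-81*m^2 + 333*m - 270)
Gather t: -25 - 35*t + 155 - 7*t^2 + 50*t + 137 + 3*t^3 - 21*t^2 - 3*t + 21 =3*t^3 - 28*t^2 + 12*t + 288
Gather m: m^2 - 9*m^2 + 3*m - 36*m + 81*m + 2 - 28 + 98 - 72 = -8*m^2 + 48*m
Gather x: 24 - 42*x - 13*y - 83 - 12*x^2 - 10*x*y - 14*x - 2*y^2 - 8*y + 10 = -12*x^2 + x*(-10*y - 56) - 2*y^2 - 21*y - 49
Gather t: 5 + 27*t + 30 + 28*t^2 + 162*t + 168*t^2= 196*t^2 + 189*t + 35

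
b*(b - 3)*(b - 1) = b^3 - 4*b^2 + 3*b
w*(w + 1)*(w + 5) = w^3 + 6*w^2 + 5*w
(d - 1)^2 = d^2 - 2*d + 1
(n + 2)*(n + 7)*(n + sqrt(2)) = n^3 + sqrt(2)*n^2 + 9*n^2 + 9*sqrt(2)*n + 14*n + 14*sqrt(2)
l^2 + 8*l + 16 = (l + 4)^2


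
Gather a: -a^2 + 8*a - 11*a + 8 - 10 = -a^2 - 3*a - 2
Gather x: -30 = -30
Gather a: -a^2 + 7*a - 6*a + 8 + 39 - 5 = -a^2 + a + 42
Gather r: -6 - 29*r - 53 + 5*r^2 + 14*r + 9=5*r^2 - 15*r - 50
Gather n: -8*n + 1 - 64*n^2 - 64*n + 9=-64*n^2 - 72*n + 10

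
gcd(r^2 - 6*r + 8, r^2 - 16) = r - 4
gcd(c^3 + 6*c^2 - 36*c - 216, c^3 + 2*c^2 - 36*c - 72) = c^2 - 36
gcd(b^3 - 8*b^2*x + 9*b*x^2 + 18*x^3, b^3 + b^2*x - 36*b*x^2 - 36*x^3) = -b^2 + 5*b*x + 6*x^2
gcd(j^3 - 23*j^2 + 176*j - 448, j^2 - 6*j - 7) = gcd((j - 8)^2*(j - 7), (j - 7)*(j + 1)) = j - 7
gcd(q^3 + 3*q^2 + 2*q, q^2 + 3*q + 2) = q^2 + 3*q + 2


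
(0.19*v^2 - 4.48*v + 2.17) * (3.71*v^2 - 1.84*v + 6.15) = 0.7049*v^4 - 16.9704*v^3 + 17.4624*v^2 - 31.5448*v + 13.3455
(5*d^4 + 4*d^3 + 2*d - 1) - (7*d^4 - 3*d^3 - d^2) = -2*d^4 + 7*d^3 + d^2 + 2*d - 1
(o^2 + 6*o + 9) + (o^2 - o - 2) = 2*o^2 + 5*o + 7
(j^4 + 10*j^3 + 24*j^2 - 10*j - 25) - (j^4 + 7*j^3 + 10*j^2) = 3*j^3 + 14*j^2 - 10*j - 25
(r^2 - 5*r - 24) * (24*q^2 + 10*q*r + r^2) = 24*q^2*r^2 - 120*q^2*r - 576*q^2 + 10*q*r^3 - 50*q*r^2 - 240*q*r + r^4 - 5*r^3 - 24*r^2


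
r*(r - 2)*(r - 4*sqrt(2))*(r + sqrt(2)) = r^4 - 3*sqrt(2)*r^3 - 2*r^3 - 8*r^2 + 6*sqrt(2)*r^2 + 16*r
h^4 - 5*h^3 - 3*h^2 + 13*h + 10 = (h - 5)*(h - 2)*(h + 1)^2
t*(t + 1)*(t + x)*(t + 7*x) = t^4 + 8*t^3*x + t^3 + 7*t^2*x^2 + 8*t^2*x + 7*t*x^2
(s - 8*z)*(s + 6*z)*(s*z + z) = s^3*z - 2*s^2*z^2 + s^2*z - 48*s*z^3 - 2*s*z^2 - 48*z^3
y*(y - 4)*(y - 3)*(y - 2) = y^4 - 9*y^3 + 26*y^2 - 24*y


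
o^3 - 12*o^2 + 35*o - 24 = (o - 8)*(o - 3)*(o - 1)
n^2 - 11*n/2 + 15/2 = (n - 3)*(n - 5/2)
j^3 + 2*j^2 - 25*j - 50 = (j - 5)*(j + 2)*(j + 5)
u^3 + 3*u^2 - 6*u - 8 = (u - 2)*(u + 1)*(u + 4)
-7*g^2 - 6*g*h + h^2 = (-7*g + h)*(g + h)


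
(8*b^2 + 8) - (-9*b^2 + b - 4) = 17*b^2 - b + 12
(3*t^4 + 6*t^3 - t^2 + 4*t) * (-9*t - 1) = -27*t^5 - 57*t^4 + 3*t^3 - 35*t^2 - 4*t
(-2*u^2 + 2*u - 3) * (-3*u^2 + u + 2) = 6*u^4 - 8*u^3 + 7*u^2 + u - 6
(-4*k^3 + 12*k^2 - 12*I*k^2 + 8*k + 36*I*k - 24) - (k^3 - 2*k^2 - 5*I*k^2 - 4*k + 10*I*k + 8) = -5*k^3 + 14*k^2 - 7*I*k^2 + 12*k + 26*I*k - 32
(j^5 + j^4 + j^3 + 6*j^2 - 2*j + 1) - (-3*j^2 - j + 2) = j^5 + j^4 + j^3 + 9*j^2 - j - 1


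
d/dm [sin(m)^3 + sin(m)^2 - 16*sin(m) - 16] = (3*sin(m)^2 + 2*sin(m) - 16)*cos(m)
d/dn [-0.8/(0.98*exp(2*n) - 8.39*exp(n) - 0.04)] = (1.568*exp(n) - 6.712)*exp(n)/(-0.98*exp(2*n) + 8.39*exp(n) + 0.04)^2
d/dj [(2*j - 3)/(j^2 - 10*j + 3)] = 2*(-j^2 + 3*j - 12)/(j^4 - 20*j^3 + 106*j^2 - 60*j + 9)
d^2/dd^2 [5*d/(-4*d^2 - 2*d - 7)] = 20*(-2*d*(4*d + 1)^2 + (6*d + 1)*(4*d^2 + 2*d + 7))/(4*d^2 + 2*d + 7)^3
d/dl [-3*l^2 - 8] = -6*l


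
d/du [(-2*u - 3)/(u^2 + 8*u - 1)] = 2*(u^2 + 3*u + 13)/(u^4 + 16*u^3 + 62*u^2 - 16*u + 1)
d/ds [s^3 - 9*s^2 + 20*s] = 3*s^2 - 18*s + 20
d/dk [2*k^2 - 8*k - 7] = 4*k - 8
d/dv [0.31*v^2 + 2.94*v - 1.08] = 0.62*v + 2.94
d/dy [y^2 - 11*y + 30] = 2*y - 11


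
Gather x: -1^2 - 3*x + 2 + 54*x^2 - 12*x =54*x^2 - 15*x + 1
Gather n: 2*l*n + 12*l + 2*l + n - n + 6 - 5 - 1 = 2*l*n + 14*l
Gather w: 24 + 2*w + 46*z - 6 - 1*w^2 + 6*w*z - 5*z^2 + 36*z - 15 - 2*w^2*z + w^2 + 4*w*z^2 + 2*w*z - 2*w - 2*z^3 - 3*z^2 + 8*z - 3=-2*w^2*z + w*(4*z^2 + 8*z) - 2*z^3 - 8*z^2 + 90*z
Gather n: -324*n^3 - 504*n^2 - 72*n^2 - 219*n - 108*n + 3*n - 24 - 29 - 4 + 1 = -324*n^3 - 576*n^2 - 324*n - 56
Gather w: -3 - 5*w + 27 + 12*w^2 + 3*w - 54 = 12*w^2 - 2*w - 30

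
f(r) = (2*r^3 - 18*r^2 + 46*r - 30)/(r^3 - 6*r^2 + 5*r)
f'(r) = (-3*r^2 + 12*r - 5)*(2*r^3 - 18*r^2 + 46*r - 30)/(r^3 - 6*r^2 + 5*r)^2 + (6*r^2 - 36*r + 46)/(r^3 - 6*r^2 + 5*r) = 6/r^2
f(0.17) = -33.29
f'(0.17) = 207.61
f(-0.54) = 13.11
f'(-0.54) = 20.58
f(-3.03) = 3.98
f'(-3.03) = 0.65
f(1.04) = -3.77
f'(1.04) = 5.55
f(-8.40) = 2.71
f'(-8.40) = 0.09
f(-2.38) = 4.52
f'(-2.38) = 1.06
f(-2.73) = 4.20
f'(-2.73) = 0.81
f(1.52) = -1.95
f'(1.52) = 2.60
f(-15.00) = 2.40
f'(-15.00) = 0.03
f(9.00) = 1.33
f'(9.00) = 0.07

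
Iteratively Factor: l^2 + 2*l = (l)*(l + 2)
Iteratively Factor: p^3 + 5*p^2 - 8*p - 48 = (p - 3)*(p^2 + 8*p + 16) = (p - 3)*(p + 4)*(p + 4)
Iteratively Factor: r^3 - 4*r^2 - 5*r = (r)*(r^2 - 4*r - 5) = r*(r + 1)*(r - 5)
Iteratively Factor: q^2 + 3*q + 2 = (q + 1)*(q + 2)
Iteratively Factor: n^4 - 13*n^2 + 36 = (n + 2)*(n^3 - 2*n^2 - 9*n + 18) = (n - 2)*(n + 2)*(n^2 - 9) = (n - 3)*(n - 2)*(n + 2)*(n + 3)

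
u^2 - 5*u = u*(u - 5)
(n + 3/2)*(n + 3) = n^2 + 9*n/2 + 9/2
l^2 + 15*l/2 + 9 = (l + 3/2)*(l + 6)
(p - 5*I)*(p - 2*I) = p^2 - 7*I*p - 10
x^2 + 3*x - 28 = (x - 4)*(x + 7)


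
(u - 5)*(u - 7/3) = u^2 - 22*u/3 + 35/3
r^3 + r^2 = r^2*(r + 1)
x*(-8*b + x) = -8*b*x + x^2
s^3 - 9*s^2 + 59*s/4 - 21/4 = (s - 7)*(s - 3/2)*(s - 1/2)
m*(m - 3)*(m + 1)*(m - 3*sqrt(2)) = m^4 - 3*sqrt(2)*m^3 - 2*m^3 - 3*m^2 + 6*sqrt(2)*m^2 + 9*sqrt(2)*m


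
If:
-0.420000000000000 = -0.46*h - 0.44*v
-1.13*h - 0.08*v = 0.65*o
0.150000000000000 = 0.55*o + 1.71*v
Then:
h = 0.53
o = -0.97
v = 0.40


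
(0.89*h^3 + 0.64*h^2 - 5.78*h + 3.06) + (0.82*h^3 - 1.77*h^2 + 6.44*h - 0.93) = 1.71*h^3 - 1.13*h^2 + 0.66*h + 2.13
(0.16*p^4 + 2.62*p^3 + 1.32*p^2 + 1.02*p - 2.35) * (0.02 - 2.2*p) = -0.352*p^5 - 5.7608*p^4 - 2.8516*p^3 - 2.2176*p^2 + 5.1904*p - 0.047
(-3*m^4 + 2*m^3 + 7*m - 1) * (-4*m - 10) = 12*m^5 + 22*m^4 - 20*m^3 - 28*m^2 - 66*m + 10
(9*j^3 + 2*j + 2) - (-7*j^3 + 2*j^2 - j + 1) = 16*j^3 - 2*j^2 + 3*j + 1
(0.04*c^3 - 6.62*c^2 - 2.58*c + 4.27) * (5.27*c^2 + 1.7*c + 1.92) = 0.2108*c^5 - 34.8194*c^4 - 24.7738*c^3 + 5.4065*c^2 + 2.3054*c + 8.1984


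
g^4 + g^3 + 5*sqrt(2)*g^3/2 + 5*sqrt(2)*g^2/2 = g^2*(g + 1)*(g + 5*sqrt(2)/2)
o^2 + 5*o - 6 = (o - 1)*(o + 6)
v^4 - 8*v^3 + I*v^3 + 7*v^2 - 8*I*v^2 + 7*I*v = v*(v - 7)*(v - 1)*(v + I)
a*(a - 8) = a^2 - 8*a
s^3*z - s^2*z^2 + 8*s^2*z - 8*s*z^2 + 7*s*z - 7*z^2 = (s + 7)*(s - z)*(s*z + z)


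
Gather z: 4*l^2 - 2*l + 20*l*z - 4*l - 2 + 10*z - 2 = 4*l^2 - 6*l + z*(20*l + 10) - 4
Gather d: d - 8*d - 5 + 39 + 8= 42 - 7*d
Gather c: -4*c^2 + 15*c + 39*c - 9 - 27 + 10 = -4*c^2 + 54*c - 26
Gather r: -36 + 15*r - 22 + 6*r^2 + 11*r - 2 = 6*r^2 + 26*r - 60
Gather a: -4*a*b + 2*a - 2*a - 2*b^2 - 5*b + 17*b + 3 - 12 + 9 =-4*a*b - 2*b^2 + 12*b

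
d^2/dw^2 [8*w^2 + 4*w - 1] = 16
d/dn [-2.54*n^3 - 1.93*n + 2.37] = -7.62*n^2 - 1.93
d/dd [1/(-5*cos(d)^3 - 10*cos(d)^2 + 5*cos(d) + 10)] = (-3*cos(d)^2 - 4*cos(d) + 1)/(5*(cos(d) + 2)^2*sin(d)^3)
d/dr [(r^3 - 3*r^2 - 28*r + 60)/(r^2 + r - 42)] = (r^2 + 14*r + 31)/(r^2 + 14*r + 49)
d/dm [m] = 1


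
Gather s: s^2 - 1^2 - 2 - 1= s^2 - 4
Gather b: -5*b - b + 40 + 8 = 48 - 6*b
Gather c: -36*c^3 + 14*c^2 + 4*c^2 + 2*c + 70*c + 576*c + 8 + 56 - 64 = -36*c^3 + 18*c^2 + 648*c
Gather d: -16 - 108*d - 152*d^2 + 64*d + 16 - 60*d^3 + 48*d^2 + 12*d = -60*d^3 - 104*d^2 - 32*d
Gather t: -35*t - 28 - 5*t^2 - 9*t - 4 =-5*t^2 - 44*t - 32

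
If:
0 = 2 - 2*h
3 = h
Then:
No Solution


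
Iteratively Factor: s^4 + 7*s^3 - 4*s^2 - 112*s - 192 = (s + 3)*(s^3 + 4*s^2 - 16*s - 64) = (s + 3)*(s + 4)*(s^2 - 16) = (s + 3)*(s + 4)^2*(s - 4)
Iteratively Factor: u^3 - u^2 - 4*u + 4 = (u + 2)*(u^2 - 3*u + 2) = (u - 2)*(u + 2)*(u - 1)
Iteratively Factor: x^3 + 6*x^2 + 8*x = (x + 4)*(x^2 + 2*x) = x*(x + 4)*(x + 2)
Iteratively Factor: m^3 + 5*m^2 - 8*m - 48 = (m - 3)*(m^2 + 8*m + 16) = (m - 3)*(m + 4)*(m + 4)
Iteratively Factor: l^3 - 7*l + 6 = (l + 3)*(l^2 - 3*l + 2) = (l - 1)*(l + 3)*(l - 2)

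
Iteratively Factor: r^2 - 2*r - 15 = (r + 3)*(r - 5)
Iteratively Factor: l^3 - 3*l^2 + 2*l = (l)*(l^2 - 3*l + 2) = l*(l - 2)*(l - 1)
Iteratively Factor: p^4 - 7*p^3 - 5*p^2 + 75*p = (p + 3)*(p^3 - 10*p^2 + 25*p) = (p - 5)*(p + 3)*(p^2 - 5*p) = (p - 5)^2*(p + 3)*(p)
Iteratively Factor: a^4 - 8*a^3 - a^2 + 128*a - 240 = (a - 5)*(a^3 - 3*a^2 - 16*a + 48) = (a - 5)*(a - 3)*(a^2 - 16) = (a - 5)*(a - 3)*(a + 4)*(a - 4)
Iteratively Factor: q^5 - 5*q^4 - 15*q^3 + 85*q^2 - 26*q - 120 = (q + 1)*(q^4 - 6*q^3 - 9*q^2 + 94*q - 120) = (q - 3)*(q + 1)*(q^3 - 3*q^2 - 18*q + 40) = (q - 3)*(q + 1)*(q + 4)*(q^2 - 7*q + 10) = (q - 5)*(q - 3)*(q + 1)*(q + 4)*(q - 2)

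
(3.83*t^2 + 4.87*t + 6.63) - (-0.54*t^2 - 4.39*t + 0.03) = 4.37*t^2 + 9.26*t + 6.6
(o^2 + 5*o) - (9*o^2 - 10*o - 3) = -8*o^2 + 15*o + 3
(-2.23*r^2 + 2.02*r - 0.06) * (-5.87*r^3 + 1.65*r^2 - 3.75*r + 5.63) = 13.0901*r^5 - 15.5369*r^4 + 12.0477*r^3 - 20.2289*r^2 + 11.5976*r - 0.3378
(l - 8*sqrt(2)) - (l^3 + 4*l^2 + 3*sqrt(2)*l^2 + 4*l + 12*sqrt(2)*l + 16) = -l^3 - 3*sqrt(2)*l^2 - 4*l^2 - 12*sqrt(2)*l - 3*l - 16 - 8*sqrt(2)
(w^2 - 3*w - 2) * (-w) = -w^3 + 3*w^2 + 2*w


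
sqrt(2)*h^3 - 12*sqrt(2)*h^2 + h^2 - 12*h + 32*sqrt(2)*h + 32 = (h - 8)*(h - 4)*(sqrt(2)*h + 1)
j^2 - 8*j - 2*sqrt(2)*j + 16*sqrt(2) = (j - 8)*(j - 2*sqrt(2))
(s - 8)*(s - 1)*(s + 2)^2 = s^4 - 5*s^3 - 24*s^2 - 4*s + 32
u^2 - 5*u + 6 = (u - 3)*(u - 2)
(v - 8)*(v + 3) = v^2 - 5*v - 24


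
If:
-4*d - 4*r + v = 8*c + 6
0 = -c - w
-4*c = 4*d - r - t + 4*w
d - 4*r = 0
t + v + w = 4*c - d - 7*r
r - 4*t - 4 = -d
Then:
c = -146/165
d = -16/55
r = -4/55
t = -12/11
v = -38/15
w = 146/165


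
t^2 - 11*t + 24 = (t - 8)*(t - 3)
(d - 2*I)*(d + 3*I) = d^2 + I*d + 6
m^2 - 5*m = m*(m - 5)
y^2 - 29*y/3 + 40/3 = (y - 8)*(y - 5/3)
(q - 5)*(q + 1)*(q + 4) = q^3 - 21*q - 20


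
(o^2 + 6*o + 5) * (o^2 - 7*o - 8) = o^4 - o^3 - 45*o^2 - 83*o - 40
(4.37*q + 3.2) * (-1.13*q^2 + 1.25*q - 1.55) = -4.9381*q^3 + 1.8465*q^2 - 2.7735*q - 4.96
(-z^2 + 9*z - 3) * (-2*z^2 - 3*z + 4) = 2*z^4 - 15*z^3 - 25*z^2 + 45*z - 12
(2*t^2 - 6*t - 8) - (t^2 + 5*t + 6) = t^2 - 11*t - 14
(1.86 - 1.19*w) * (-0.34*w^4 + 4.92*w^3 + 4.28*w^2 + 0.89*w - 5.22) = 0.4046*w^5 - 6.4872*w^4 + 4.058*w^3 + 6.9017*w^2 + 7.8672*w - 9.7092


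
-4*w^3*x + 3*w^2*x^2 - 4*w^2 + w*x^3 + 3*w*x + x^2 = (-w + x)*(4*w + x)*(w*x + 1)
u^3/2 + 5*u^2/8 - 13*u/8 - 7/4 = (u/2 + 1/2)*(u - 7/4)*(u + 2)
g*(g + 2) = g^2 + 2*g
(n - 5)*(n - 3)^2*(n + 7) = n^4 - 4*n^3 - 38*n^2 + 228*n - 315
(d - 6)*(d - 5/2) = d^2 - 17*d/2 + 15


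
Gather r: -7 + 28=21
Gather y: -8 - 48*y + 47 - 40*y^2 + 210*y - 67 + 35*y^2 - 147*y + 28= -5*y^2 + 15*y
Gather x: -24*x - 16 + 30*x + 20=6*x + 4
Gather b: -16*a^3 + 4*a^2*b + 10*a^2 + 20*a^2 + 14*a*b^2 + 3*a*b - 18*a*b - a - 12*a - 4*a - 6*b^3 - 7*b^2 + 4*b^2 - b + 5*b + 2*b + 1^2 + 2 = -16*a^3 + 30*a^2 - 17*a - 6*b^3 + b^2*(14*a - 3) + b*(4*a^2 - 15*a + 6) + 3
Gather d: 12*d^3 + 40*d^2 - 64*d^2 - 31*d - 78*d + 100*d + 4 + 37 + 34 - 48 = 12*d^3 - 24*d^2 - 9*d + 27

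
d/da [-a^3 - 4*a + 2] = -3*a^2 - 4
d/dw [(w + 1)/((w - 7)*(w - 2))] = (-w^2 - 2*w + 23)/(w^4 - 18*w^3 + 109*w^2 - 252*w + 196)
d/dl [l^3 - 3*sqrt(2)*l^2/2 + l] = 3*l^2 - 3*sqrt(2)*l + 1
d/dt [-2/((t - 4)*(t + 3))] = 2*(2*t - 1)/((t - 4)^2*(t + 3)^2)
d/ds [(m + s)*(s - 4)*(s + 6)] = 2*m*s + 2*m + 3*s^2 + 4*s - 24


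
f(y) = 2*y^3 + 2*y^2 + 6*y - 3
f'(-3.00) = 48.00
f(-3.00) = -57.00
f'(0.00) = 6.00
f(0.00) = -3.00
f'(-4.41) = 105.05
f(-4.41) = -162.10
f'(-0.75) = 6.38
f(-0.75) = -7.22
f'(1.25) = 20.38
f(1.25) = 11.53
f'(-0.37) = 5.34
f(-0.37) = -5.05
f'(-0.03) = 5.89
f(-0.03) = -3.18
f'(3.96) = 115.93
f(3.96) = 176.32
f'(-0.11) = 5.63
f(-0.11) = -3.64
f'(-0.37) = 5.34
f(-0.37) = -5.05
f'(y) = 6*y^2 + 4*y + 6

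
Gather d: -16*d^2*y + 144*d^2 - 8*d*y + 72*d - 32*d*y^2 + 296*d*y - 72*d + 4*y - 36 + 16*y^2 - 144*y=d^2*(144 - 16*y) + d*(-32*y^2 + 288*y) + 16*y^2 - 140*y - 36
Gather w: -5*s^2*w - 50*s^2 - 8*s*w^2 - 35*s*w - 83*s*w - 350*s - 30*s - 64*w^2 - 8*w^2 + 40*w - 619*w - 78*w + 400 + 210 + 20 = -50*s^2 - 380*s + w^2*(-8*s - 72) + w*(-5*s^2 - 118*s - 657) + 630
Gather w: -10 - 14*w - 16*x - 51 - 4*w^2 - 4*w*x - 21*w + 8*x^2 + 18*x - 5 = -4*w^2 + w*(-4*x - 35) + 8*x^2 + 2*x - 66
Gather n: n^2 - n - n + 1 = n^2 - 2*n + 1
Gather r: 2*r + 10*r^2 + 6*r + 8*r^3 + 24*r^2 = 8*r^3 + 34*r^2 + 8*r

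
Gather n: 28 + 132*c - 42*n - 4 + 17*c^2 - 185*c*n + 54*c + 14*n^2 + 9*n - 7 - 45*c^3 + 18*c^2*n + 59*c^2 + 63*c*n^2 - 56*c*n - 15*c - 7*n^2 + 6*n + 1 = -45*c^3 + 76*c^2 + 171*c + n^2*(63*c + 7) + n*(18*c^2 - 241*c - 27) + 18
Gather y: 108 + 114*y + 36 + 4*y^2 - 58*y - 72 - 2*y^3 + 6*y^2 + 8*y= -2*y^3 + 10*y^2 + 64*y + 72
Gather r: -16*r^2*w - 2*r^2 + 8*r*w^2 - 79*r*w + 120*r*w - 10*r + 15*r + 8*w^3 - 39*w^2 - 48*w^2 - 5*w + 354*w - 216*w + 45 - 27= r^2*(-16*w - 2) + r*(8*w^2 + 41*w + 5) + 8*w^3 - 87*w^2 + 133*w + 18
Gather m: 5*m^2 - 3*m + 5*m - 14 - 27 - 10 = 5*m^2 + 2*m - 51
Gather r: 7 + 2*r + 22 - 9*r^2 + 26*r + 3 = -9*r^2 + 28*r + 32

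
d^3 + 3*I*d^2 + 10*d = d*(d - 2*I)*(d + 5*I)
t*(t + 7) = t^2 + 7*t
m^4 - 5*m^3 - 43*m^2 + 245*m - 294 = (m - 7)*(m - 3)*(m - 2)*(m + 7)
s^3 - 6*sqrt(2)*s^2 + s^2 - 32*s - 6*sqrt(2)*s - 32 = (s + 1)*(s - 8*sqrt(2))*(s + 2*sqrt(2))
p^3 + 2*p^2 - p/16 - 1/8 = (p - 1/4)*(p + 1/4)*(p + 2)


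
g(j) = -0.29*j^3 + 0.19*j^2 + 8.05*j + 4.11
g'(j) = -0.87*j^2 + 0.38*j + 8.05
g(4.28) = 19.31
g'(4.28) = -6.26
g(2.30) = 20.10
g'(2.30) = 4.32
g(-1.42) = -6.11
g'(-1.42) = 5.76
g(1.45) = 15.30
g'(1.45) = 6.77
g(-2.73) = -10.55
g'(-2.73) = 0.53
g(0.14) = 5.24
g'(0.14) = 8.09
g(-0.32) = 1.56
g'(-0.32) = 7.84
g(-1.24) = -5.03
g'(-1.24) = 6.24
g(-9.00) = 158.46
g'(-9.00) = -65.84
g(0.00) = 4.11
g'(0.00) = 8.05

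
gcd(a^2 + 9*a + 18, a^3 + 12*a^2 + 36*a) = a + 6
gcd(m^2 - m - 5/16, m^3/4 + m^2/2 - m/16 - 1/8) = 1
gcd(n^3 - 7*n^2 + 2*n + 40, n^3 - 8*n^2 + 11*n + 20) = n^2 - 9*n + 20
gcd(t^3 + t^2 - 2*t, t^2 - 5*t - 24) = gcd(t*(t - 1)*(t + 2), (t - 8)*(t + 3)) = 1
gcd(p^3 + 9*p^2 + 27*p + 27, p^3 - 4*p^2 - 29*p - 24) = p + 3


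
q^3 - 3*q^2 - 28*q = q*(q - 7)*(q + 4)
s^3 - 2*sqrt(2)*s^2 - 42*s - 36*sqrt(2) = (s - 6*sqrt(2))*(s + sqrt(2))*(s + 3*sqrt(2))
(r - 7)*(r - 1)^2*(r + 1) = r^4 - 8*r^3 + 6*r^2 + 8*r - 7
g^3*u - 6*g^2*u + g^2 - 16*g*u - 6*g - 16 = (g - 8)*(g + 2)*(g*u + 1)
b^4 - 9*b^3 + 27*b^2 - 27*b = b*(b - 3)^3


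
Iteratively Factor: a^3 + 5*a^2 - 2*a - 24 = (a - 2)*(a^2 + 7*a + 12) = (a - 2)*(a + 4)*(a + 3)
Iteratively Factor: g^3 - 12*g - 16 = (g + 2)*(g^2 - 2*g - 8) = (g - 4)*(g + 2)*(g + 2)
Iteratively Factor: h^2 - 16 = (h - 4)*(h + 4)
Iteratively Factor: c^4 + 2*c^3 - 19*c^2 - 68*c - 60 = (c - 5)*(c^3 + 7*c^2 + 16*c + 12) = (c - 5)*(c + 2)*(c^2 + 5*c + 6) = (c - 5)*(c + 2)^2*(c + 3)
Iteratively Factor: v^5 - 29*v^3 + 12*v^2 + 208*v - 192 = (v - 3)*(v^4 + 3*v^3 - 20*v^2 - 48*v + 64) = (v - 3)*(v - 1)*(v^3 + 4*v^2 - 16*v - 64) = (v - 4)*(v - 3)*(v - 1)*(v^2 + 8*v + 16) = (v - 4)*(v - 3)*(v - 1)*(v + 4)*(v + 4)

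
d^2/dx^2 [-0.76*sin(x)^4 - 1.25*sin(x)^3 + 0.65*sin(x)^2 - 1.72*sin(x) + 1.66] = 12.16*sin(x)^4 + 11.25*sin(x)^3 - 11.72*sin(x)^2 - 5.78*sin(x) + 1.3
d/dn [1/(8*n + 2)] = -2/(4*n + 1)^2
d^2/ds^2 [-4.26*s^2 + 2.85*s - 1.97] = -8.52000000000000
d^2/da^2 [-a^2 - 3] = -2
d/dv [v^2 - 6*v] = 2*v - 6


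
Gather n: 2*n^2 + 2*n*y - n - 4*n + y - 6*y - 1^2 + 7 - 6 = 2*n^2 + n*(2*y - 5) - 5*y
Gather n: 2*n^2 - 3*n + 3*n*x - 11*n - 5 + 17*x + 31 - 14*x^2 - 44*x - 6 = 2*n^2 + n*(3*x - 14) - 14*x^2 - 27*x + 20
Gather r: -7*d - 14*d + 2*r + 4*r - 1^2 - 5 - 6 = -21*d + 6*r - 12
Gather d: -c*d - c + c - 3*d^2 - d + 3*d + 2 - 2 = -3*d^2 + d*(2 - c)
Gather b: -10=-10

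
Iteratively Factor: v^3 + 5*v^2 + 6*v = (v)*(v^2 + 5*v + 6) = v*(v + 2)*(v + 3)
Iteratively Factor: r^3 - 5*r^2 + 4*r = (r - 1)*(r^2 - 4*r) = (r - 4)*(r - 1)*(r)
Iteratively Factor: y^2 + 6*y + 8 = (y + 4)*(y + 2)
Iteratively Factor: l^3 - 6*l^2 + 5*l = (l - 5)*(l^2 - l) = (l - 5)*(l - 1)*(l)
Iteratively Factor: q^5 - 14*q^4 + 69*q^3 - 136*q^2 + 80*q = (q - 4)*(q^4 - 10*q^3 + 29*q^2 - 20*q) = (q - 4)^2*(q^3 - 6*q^2 + 5*q) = (q - 5)*(q - 4)^2*(q^2 - q) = (q - 5)*(q - 4)^2*(q - 1)*(q)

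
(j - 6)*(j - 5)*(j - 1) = j^3 - 12*j^2 + 41*j - 30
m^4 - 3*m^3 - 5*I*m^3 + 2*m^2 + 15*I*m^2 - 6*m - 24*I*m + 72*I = (m - 3)*(m - 4*I)*(m - 3*I)*(m + 2*I)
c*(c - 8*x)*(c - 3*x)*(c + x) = c^4 - 10*c^3*x + 13*c^2*x^2 + 24*c*x^3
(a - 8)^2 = a^2 - 16*a + 64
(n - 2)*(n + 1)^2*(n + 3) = n^4 + 3*n^3 - 3*n^2 - 11*n - 6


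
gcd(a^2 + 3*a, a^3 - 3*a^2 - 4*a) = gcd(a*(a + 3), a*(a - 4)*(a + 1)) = a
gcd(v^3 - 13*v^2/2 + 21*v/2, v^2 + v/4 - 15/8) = 1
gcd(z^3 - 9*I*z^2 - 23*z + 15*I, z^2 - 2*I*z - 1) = z - I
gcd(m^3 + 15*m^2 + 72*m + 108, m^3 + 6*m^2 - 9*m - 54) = m^2 + 9*m + 18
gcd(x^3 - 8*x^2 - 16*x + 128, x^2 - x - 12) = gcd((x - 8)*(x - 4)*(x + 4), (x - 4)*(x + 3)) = x - 4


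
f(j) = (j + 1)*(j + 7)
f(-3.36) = -8.59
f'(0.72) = 9.44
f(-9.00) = 16.00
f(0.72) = 13.28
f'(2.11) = 12.22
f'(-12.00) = -16.00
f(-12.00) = 55.00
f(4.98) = 71.64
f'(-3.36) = 1.28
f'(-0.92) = 6.16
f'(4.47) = 16.94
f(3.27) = 43.85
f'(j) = 2*j + 8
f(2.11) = 28.33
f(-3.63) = -8.86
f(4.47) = 62.74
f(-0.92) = 0.49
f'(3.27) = 14.54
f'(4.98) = 17.96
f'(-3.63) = 0.74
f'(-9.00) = -10.00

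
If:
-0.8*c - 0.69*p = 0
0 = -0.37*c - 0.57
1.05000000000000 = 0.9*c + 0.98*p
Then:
No Solution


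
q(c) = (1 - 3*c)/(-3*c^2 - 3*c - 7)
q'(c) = (1 - 3*c)*(6*c + 3)/(-3*c^2 - 3*c - 7)^2 - 3/(-3*c^2 - 3*c - 7) = 3*(-3*c^2 + 2*c + 8)/(9*c^4 + 18*c^3 + 51*c^2 + 42*c + 49)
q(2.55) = 0.19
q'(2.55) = -0.02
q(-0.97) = -0.57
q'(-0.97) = 0.20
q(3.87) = 0.17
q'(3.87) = -0.02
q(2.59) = 0.19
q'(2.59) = -0.02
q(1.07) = 0.16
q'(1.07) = 0.11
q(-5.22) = -0.23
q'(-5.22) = -0.05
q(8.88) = 0.09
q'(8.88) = -0.01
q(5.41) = 0.14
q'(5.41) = -0.02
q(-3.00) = -0.40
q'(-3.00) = -0.12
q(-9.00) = -0.13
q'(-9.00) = -0.02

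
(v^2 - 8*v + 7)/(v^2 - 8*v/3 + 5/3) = 3*(v - 7)/(3*v - 5)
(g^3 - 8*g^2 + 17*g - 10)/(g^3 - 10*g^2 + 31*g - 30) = (g - 1)/(g - 3)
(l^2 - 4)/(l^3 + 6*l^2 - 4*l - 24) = 1/(l + 6)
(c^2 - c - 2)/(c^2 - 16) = (c^2 - c - 2)/(c^2 - 16)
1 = 1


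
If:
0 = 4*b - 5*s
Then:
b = 5*s/4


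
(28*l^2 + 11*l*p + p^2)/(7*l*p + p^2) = (4*l + p)/p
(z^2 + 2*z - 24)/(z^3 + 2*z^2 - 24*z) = 1/z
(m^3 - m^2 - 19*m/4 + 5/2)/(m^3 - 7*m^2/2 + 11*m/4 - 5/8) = 2*(m + 2)/(2*m - 1)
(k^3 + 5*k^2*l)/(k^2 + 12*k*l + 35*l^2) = k^2/(k + 7*l)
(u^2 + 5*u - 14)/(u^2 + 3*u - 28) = (u - 2)/(u - 4)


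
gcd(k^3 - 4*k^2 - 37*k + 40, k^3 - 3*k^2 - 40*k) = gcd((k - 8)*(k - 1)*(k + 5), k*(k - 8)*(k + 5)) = k^2 - 3*k - 40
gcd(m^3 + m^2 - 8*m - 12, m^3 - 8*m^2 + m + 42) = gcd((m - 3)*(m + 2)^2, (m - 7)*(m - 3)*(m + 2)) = m^2 - m - 6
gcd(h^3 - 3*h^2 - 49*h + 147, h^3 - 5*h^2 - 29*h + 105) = h^2 - 10*h + 21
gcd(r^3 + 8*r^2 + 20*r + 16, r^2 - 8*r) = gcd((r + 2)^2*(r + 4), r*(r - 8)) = 1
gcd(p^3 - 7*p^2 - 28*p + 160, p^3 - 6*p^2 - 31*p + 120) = p^2 - 3*p - 40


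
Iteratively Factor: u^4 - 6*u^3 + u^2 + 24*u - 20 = (u - 1)*(u^3 - 5*u^2 - 4*u + 20) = (u - 1)*(u + 2)*(u^2 - 7*u + 10) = (u - 2)*(u - 1)*(u + 2)*(u - 5)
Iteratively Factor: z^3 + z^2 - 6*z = (z - 2)*(z^2 + 3*z) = (z - 2)*(z + 3)*(z)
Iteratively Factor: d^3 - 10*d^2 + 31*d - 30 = (d - 5)*(d^2 - 5*d + 6) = (d - 5)*(d - 3)*(d - 2)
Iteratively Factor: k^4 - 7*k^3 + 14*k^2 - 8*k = (k - 1)*(k^3 - 6*k^2 + 8*k) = (k - 4)*(k - 1)*(k^2 - 2*k) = k*(k - 4)*(k - 1)*(k - 2)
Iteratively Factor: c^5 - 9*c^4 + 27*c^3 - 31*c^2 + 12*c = (c - 1)*(c^4 - 8*c^3 + 19*c^2 - 12*c) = (c - 4)*(c - 1)*(c^3 - 4*c^2 + 3*c) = (c - 4)*(c - 1)^2*(c^2 - 3*c) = c*(c - 4)*(c - 1)^2*(c - 3)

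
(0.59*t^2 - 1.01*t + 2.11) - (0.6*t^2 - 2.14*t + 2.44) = -0.01*t^2 + 1.13*t - 0.33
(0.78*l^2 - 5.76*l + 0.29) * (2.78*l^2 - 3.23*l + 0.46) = 2.1684*l^4 - 18.5322*l^3 + 19.7698*l^2 - 3.5863*l + 0.1334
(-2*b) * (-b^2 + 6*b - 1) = 2*b^3 - 12*b^2 + 2*b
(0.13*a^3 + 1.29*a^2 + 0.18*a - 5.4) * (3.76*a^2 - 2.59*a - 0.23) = 0.4888*a^5 + 4.5137*a^4 - 2.6942*a^3 - 21.0669*a^2 + 13.9446*a + 1.242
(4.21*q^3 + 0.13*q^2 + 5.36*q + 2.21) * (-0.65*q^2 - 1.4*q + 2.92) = -2.7365*q^5 - 5.9785*q^4 + 8.6272*q^3 - 8.5609*q^2 + 12.5572*q + 6.4532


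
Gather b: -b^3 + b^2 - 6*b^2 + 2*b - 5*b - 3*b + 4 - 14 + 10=-b^3 - 5*b^2 - 6*b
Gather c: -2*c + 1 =1 - 2*c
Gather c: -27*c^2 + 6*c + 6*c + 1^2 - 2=-27*c^2 + 12*c - 1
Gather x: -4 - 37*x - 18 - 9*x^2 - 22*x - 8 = -9*x^2 - 59*x - 30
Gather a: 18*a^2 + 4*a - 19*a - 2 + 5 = 18*a^2 - 15*a + 3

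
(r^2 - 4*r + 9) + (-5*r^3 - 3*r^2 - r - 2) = -5*r^3 - 2*r^2 - 5*r + 7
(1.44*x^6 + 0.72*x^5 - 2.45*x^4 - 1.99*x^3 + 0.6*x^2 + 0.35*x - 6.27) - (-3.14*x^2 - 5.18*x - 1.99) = 1.44*x^6 + 0.72*x^5 - 2.45*x^4 - 1.99*x^3 + 3.74*x^2 + 5.53*x - 4.28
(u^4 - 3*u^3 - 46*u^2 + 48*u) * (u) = u^5 - 3*u^4 - 46*u^3 + 48*u^2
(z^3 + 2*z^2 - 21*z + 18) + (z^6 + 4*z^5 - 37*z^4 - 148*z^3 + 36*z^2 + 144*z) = z^6 + 4*z^5 - 37*z^4 - 147*z^3 + 38*z^2 + 123*z + 18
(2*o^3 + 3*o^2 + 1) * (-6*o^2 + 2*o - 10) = -12*o^5 - 14*o^4 - 14*o^3 - 36*o^2 + 2*o - 10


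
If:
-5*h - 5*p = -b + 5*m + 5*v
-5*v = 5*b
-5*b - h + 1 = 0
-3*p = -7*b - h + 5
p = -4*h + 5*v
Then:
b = 8/43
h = 3/43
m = 293/215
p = -52/43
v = -8/43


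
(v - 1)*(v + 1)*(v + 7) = v^3 + 7*v^2 - v - 7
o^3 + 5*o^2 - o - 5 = (o - 1)*(o + 1)*(o + 5)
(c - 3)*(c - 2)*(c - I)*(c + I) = c^4 - 5*c^3 + 7*c^2 - 5*c + 6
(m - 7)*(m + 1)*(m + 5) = m^3 - m^2 - 37*m - 35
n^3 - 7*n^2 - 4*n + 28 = (n - 7)*(n - 2)*(n + 2)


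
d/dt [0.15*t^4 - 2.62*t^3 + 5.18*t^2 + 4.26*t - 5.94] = 0.6*t^3 - 7.86*t^2 + 10.36*t + 4.26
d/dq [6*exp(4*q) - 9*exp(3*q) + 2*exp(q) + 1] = (24*exp(3*q) - 27*exp(2*q) + 2)*exp(q)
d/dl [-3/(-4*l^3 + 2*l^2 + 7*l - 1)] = 3*(-12*l^2 + 4*l + 7)/(4*l^3 - 2*l^2 - 7*l + 1)^2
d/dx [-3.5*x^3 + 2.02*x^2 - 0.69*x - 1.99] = -10.5*x^2 + 4.04*x - 0.69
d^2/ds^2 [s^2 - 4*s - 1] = 2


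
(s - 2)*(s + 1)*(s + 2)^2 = s^4 + 3*s^3 - 2*s^2 - 12*s - 8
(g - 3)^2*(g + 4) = g^3 - 2*g^2 - 15*g + 36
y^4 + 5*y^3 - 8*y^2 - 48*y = y*(y - 3)*(y + 4)^2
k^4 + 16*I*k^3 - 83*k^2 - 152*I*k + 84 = (k + I)*(k + 2*I)*(k + 6*I)*(k + 7*I)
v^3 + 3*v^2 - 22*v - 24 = (v - 4)*(v + 1)*(v + 6)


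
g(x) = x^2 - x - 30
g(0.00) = -30.00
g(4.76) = -12.10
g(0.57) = -30.25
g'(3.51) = 6.02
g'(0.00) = -1.00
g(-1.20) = -27.36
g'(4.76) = 8.52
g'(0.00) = -1.00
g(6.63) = 7.33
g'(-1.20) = -3.40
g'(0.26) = -0.48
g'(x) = 2*x - 1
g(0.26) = -30.19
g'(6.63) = 12.26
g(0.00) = -30.00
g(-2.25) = -22.69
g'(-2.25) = -5.50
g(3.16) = -23.17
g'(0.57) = 0.14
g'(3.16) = 5.32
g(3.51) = -21.19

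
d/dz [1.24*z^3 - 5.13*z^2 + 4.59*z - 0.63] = 3.72*z^2 - 10.26*z + 4.59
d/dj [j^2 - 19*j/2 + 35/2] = 2*j - 19/2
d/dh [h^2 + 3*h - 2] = 2*h + 3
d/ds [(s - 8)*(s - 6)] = 2*s - 14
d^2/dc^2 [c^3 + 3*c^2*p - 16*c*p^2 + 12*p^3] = 6*c + 6*p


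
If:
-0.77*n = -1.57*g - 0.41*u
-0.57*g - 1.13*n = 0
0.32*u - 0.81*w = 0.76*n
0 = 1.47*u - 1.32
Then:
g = -0.19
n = 0.09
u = 0.90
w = 0.27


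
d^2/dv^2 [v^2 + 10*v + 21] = 2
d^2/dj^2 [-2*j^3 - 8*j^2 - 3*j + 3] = -12*j - 16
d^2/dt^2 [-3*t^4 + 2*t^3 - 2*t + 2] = 12*t*(1 - 3*t)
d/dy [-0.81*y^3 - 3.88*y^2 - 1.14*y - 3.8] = -2.43*y^2 - 7.76*y - 1.14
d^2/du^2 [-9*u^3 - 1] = -54*u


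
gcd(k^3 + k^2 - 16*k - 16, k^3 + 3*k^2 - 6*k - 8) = k^2 + 5*k + 4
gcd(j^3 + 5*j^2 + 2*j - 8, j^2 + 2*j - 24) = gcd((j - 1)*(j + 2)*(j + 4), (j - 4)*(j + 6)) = 1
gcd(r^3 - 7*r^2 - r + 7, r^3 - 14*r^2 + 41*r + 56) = r^2 - 6*r - 7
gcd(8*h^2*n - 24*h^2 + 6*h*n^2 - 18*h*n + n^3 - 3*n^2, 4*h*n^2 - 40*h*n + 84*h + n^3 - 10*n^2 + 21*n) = 4*h*n - 12*h + n^2 - 3*n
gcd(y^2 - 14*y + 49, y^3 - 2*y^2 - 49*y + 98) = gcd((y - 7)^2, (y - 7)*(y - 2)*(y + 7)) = y - 7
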